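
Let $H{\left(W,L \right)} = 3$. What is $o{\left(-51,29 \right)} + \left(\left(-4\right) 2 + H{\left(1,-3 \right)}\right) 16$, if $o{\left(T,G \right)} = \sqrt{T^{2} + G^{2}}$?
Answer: $-80 + \sqrt{3442} \approx -21.331$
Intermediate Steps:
$o{\left(T,G \right)} = \sqrt{G^{2} + T^{2}}$
$o{\left(-51,29 \right)} + \left(\left(-4\right) 2 + H{\left(1,-3 \right)}\right) 16 = \sqrt{29^{2} + \left(-51\right)^{2}} + \left(\left(-4\right) 2 + 3\right) 16 = \sqrt{841 + 2601} + \left(-8 + 3\right) 16 = \sqrt{3442} - 80 = -80 + \sqrt{3442}$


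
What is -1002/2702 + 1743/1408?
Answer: 1649385/1902208 ≈ 0.86709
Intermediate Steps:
-1002/2702 + 1743/1408 = -1002*1/2702 + 1743*(1/1408) = -501/1351 + 1743/1408 = 1649385/1902208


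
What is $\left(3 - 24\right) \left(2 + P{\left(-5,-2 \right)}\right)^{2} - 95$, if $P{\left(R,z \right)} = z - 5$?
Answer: $-620$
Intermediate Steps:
$P{\left(R,z \right)} = -5 + z$
$\left(3 - 24\right) \left(2 + P{\left(-5,-2 \right)}\right)^{2} - 95 = \left(3 - 24\right) \left(2 - 7\right)^{2} - 95 = - 21 \left(-5\right)^{2} - 95 = \left(-21\right) 25 - 95 = -525 - 95 = -620$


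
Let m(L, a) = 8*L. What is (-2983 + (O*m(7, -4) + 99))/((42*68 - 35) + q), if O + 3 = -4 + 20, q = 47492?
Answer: -2156/50313 ≈ -0.042852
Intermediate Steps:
O = 13 (O = -3 + (-4 + 20) = -3 + 16 = 13)
(-2983 + (O*m(7, -4) + 99))/((42*68 - 35) + q) = (-2983 + (13*(8*7) + 99))/((42*68 - 35) + 47492) = (-2983 + (13*56 + 99))/((2856 - 35) + 47492) = (-2983 + (728 + 99))/(2821 + 47492) = (-2983 + 827)/50313 = -2156*1/50313 = -2156/50313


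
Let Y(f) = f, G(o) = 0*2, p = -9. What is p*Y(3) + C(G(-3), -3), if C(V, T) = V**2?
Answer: -27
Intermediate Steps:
G(o) = 0
p*Y(3) + C(G(-3), -3) = -9*3 + 0**2 = -27 + 0 = -27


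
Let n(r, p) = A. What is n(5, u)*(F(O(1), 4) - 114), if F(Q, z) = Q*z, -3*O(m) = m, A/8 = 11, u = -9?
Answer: -30448/3 ≈ -10149.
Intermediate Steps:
A = 88 (A = 8*11 = 88)
n(r, p) = 88
O(m) = -m/3
n(5, u)*(F(O(1), 4) - 114) = 88*(-⅓*1*4 - 114) = 88*(-⅓*4 - 114) = 88*(-4/3 - 114) = 88*(-346/3) = -30448/3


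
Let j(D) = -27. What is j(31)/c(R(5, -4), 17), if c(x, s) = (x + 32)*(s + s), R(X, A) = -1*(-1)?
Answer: -9/374 ≈ -0.024064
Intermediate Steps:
R(X, A) = 1
c(x, s) = 2*s*(32 + x) (c(x, s) = (32 + x)*(2*s) = 2*s*(32 + x))
j(31)/c(R(5, -4), 17) = -27*1/(34*(32 + 1)) = -27/(2*17*33) = -27/1122 = -27*1/1122 = -9/374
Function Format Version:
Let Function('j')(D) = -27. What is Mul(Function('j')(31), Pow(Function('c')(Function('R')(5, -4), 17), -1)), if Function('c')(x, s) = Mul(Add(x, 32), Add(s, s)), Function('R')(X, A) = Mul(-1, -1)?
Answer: Rational(-9, 374) ≈ -0.024064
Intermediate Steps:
Function('R')(X, A) = 1
Function('c')(x, s) = Mul(2, s, Add(32, x)) (Function('c')(x, s) = Mul(Add(32, x), Mul(2, s)) = Mul(2, s, Add(32, x)))
Mul(Function('j')(31), Pow(Function('c')(Function('R')(5, -4), 17), -1)) = Mul(-27, Pow(Mul(2, 17, Add(32, 1)), -1)) = Mul(-27, Pow(Mul(2, 17, 33), -1)) = Mul(-27, Pow(1122, -1)) = Mul(-27, Rational(1, 1122)) = Rational(-9, 374)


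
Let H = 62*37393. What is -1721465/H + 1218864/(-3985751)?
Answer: -9687103701439/9240429602866 ≈ -1.0483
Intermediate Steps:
H = 2318366
-1721465/H + 1218864/(-3985751) = -1721465/2318366 + 1218864/(-3985751) = -1721465*1/2318366 + 1218864*(-1/3985751) = -1721465/2318366 - 1218864/3985751 = -9687103701439/9240429602866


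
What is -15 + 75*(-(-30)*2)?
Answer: 4485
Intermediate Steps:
-15 + 75*(-(-30)*2) = -15 + 75*(-6*(-10)) = -15 + 75*60 = -15 + 4500 = 4485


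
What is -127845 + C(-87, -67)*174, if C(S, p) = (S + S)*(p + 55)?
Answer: 235467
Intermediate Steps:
C(S, p) = 2*S*(55 + p) (C(S, p) = (2*S)*(55 + p) = 2*S*(55 + p))
-127845 + C(-87, -67)*174 = -127845 + (2*(-87)*(55 - 67))*174 = -127845 + (2*(-87)*(-12))*174 = -127845 + 2088*174 = -127845 + 363312 = 235467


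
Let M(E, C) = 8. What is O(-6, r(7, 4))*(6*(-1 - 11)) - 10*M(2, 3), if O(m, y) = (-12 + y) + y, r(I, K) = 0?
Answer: 784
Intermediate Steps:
O(m, y) = -12 + 2*y
O(-6, r(7, 4))*(6*(-1 - 11)) - 10*M(2, 3) = (-12 + 2*0)*(6*(-1 - 11)) - 10*8 = (-12 + 0)*(6*(-12)) - 80 = -12*(-72) - 80 = 864 - 80 = 784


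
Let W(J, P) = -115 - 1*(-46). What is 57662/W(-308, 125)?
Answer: -57662/69 ≈ -835.68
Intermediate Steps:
W(J, P) = -69 (W(J, P) = -115 + 46 = -69)
57662/W(-308, 125) = 57662/(-69) = 57662*(-1/69) = -57662/69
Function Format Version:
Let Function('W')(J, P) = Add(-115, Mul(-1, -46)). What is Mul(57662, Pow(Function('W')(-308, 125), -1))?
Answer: Rational(-57662, 69) ≈ -835.68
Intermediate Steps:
Function('W')(J, P) = -69 (Function('W')(J, P) = Add(-115, 46) = -69)
Mul(57662, Pow(Function('W')(-308, 125), -1)) = Mul(57662, Pow(-69, -1)) = Mul(57662, Rational(-1, 69)) = Rational(-57662, 69)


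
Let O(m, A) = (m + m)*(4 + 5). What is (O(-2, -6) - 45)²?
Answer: 6561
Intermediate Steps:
O(m, A) = 18*m (O(m, A) = (2*m)*9 = 18*m)
(O(-2, -6) - 45)² = (18*(-2) - 45)² = (-36 - 45)² = (-81)² = 6561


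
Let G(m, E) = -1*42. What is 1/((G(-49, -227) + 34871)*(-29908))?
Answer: -1/1041665732 ≈ -9.6000e-10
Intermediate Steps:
G(m, E) = -42
1/((G(-49, -227) + 34871)*(-29908)) = 1/((-42 + 34871)*(-29908)) = -1/29908/34829 = (1/34829)*(-1/29908) = -1/1041665732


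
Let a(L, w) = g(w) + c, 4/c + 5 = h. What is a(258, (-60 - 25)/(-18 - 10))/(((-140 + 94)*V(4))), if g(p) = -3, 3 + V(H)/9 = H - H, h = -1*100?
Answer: -319/130410 ≈ -0.0024461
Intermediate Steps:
h = -100
c = -4/105 (c = 4/(-5 - 100) = 4/(-105) = 4*(-1/105) = -4/105 ≈ -0.038095)
V(H) = -27 (V(H) = -27 + 9*(H - H) = -27 + 9*0 = -27 + 0 = -27)
a(L, w) = -319/105 (a(L, w) = -3 - 4/105 = -319/105)
a(258, (-60 - 25)/(-18 - 10))/(((-140 + 94)*V(4))) = -319*(-1/(27*(-140 + 94)))/105 = -319/(105*((-46*(-27)))) = -319/105/1242 = -319/105*1/1242 = -319/130410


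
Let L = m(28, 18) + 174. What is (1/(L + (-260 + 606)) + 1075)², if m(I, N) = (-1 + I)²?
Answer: 1802778840976/1560001 ≈ 1.1556e+6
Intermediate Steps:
L = 903 (L = (-1 + 28)² + 174 = 27² + 174 = 729 + 174 = 903)
(1/(L + (-260 + 606)) + 1075)² = (1/(903 + (-260 + 606)) + 1075)² = (1/(903 + 346) + 1075)² = (1/1249 + 1075)² = (1342676/1249)² = 1802778840976/1560001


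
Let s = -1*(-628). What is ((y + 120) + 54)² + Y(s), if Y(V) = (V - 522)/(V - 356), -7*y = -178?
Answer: 265041573/6664 ≈ 39772.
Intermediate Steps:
y = 178/7 (y = -⅐*(-178) = 178/7 ≈ 25.429)
s = 628
Y(V) = (-522 + V)/(-356 + V)
((y + 120) + 54)² + Y(s) = ((178/7 + 120) + 54)² + (-522 + 628)/(-356 + 628) = (1018/7 + 54)² + 106/272 = (1396/7)² + (1/272)*106 = 1948816/49 + 53/136 = 265041573/6664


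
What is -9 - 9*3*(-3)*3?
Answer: 234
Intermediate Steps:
-9 - 9*3*(-3)*3 = -9 - (-81)*3 = -9 - 9*(-27) = -9 + 243 = 234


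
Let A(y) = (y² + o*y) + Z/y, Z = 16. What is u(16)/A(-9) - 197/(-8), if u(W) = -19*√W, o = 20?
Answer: 184151/7256 ≈ 25.379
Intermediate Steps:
A(y) = y² + 16/y + 20*y (A(y) = (y² + 20*y) + 16/y = y² + 16/y + 20*y)
u(16)/A(-9) - 197/(-8) = (-19*√16)/(((16 + (-9)²*(20 - 9))/(-9))) - 197/(-8) = (-19*4)/((-(16 + 81*11)/9)) - 197*(-⅛) = -76*(-9/(16 + 891)) + 197/8 = -76/((-⅑*907)) + 197/8 = -76/(-907/9) + 197/8 = -76*(-9/907) + 197/8 = 684/907 + 197/8 = 184151/7256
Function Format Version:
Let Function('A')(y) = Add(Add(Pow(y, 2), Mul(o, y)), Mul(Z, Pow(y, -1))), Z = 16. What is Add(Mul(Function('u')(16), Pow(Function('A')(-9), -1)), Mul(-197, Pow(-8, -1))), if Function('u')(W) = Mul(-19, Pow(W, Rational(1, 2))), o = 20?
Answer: Rational(184151, 7256) ≈ 25.379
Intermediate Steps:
Function('A')(y) = Add(Pow(y, 2), Mul(16, Pow(y, -1)), Mul(20, y)) (Function('A')(y) = Add(Add(Pow(y, 2), Mul(20, y)), Mul(16, Pow(y, -1))) = Add(Pow(y, 2), Mul(16, Pow(y, -1)), Mul(20, y)))
Add(Mul(Function('u')(16), Pow(Function('A')(-9), -1)), Mul(-197, Pow(-8, -1))) = Add(Mul(Mul(-19, Pow(16, Rational(1, 2))), Pow(Mul(Pow(-9, -1), Add(16, Mul(Pow(-9, 2), Add(20, -9)))), -1)), Mul(-197, Pow(-8, -1))) = Add(Mul(Mul(-19, 4), Pow(Mul(Rational(-1, 9), Add(16, Mul(81, 11))), -1)), Mul(-197, Rational(-1, 8))) = Add(Mul(-76, Pow(Mul(Rational(-1, 9), Add(16, 891)), -1)), Rational(197, 8)) = Add(Mul(-76, Pow(Mul(Rational(-1, 9), 907), -1)), Rational(197, 8)) = Add(Mul(-76, Pow(Rational(-907, 9), -1)), Rational(197, 8)) = Add(Mul(-76, Rational(-9, 907)), Rational(197, 8)) = Add(Rational(684, 907), Rational(197, 8)) = Rational(184151, 7256)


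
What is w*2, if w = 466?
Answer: 932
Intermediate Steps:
w*2 = 466*2 = 932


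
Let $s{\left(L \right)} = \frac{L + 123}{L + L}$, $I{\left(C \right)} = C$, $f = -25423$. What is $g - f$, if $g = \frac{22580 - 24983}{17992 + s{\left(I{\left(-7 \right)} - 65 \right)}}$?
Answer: $\frac{21955162033}{863599} \approx 25423.0$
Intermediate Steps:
$s{\left(L \right)} = \frac{123 + L}{2 L}$
$g = - \frac{115344}{863599}$ ($g = \frac{22580 - 24983}{17992 + \frac{123 - 72}{2 \left(-7 - 65\right)}} = - \frac{2403}{17992 + \frac{123 - 72}{2 \left(-7 - 65\right)}} = - \frac{2403}{17992 + \frac{123 - 72}{2 \left(-72\right)}} = - \frac{2403}{17992 + \frac{1}{2} \left(- \frac{1}{72}\right) 51} = - \frac{2403}{17992 - \frac{17}{48}} = - \frac{2403}{\frac{863599}{48}} = \left(-2403\right) \frac{48}{863599} = - \frac{115344}{863599} \approx -0.13356$)
$g - f = - \frac{115344}{863599} - -25423 = - \frac{115344}{863599} + 25423 = \frac{21955162033}{863599}$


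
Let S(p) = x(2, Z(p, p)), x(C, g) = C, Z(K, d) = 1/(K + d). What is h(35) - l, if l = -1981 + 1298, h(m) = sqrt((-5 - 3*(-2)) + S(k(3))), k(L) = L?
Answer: 683 + sqrt(3) ≈ 684.73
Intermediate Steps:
S(p) = 2
h(m) = sqrt(3) (h(m) = sqrt((-5 - 3*(-2)) + 2) = sqrt((-5 + 6) + 2) = sqrt(1 + 2) = sqrt(3))
l = -683
h(35) - l = sqrt(3) - 1*(-683) = sqrt(3) + 683 = 683 + sqrt(3)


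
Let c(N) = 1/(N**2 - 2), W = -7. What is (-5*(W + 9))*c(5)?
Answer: -10/23 ≈ -0.43478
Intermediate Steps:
c(N) = 1/(-2 + N**2)
(-5*(W + 9))*c(5) = (-5*(-7 + 9))/(-2 + 5**2) = (-5*2)/(-2 + 25) = -10/23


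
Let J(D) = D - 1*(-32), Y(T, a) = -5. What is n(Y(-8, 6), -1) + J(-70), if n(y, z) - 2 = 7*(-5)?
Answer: -71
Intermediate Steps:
J(D) = 32 + D (J(D) = D + 32 = 32 + D)
n(y, z) = -33 (n(y, z) = 2 + 7*(-5) = 2 - 35 = -33)
n(Y(-8, 6), -1) + J(-70) = -33 + (32 - 70) = -33 - 38 = -71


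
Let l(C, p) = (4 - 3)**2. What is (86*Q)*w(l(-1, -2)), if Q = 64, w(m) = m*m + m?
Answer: 11008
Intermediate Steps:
l(C, p) = 1 (l(C, p) = 1**2 = 1)
w(m) = m + m**2 (w(m) = m**2 + m = m + m**2)
(86*Q)*w(l(-1, -2)) = (86*64)*(1*(1 + 1)) = 5504*(1*2) = 5504*2 = 11008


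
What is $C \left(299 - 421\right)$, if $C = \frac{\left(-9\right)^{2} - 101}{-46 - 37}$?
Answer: $- \frac{2440}{83} \approx -29.398$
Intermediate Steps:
$C = \frac{20}{83}$ ($C = \frac{81 - 101}{-83} = \left(-20\right) \left(- \frac{1}{83}\right) = \frac{20}{83} \approx 0.24096$)
$C \left(299 - 421\right) = \frac{20 \left(299 - 421\right)}{83} = \frac{20}{83} \left(-122\right) = - \frac{2440}{83}$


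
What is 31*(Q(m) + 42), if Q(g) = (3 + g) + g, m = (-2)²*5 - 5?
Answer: 2325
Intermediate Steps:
m = 15 (m = 4*5 - 5 = 20 - 5 = 15)
Q(g) = 3 + 2*g
31*(Q(m) + 42) = 31*((3 + 2*15) + 42) = 31*((3 + 30) + 42) = 31*(33 + 42) = 31*75 = 2325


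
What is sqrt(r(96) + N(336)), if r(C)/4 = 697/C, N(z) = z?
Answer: sqrt(52566)/12 ≈ 19.106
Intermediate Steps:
r(C) = 2788/C (r(C) = 4*(697/C) = 2788/C)
sqrt(r(96) + N(336)) = sqrt(2788/96 + 336) = sqrt(2788*(1/96) + 336) = sqrt(697/24 + 336) = sqrt(8761/24) = sqrt(52566)/12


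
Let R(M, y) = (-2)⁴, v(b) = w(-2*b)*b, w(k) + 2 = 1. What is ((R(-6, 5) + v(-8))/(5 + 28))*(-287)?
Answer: -2296/11 ≈ -208.73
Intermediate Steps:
w(k) = -1 (w(k) = -2 + 1 = -1)
v(b) = -b
R(M, y) = 16
((R(-6, 5) + v(-8))/(5 + 28))*(-287) = ((16 - 1*(-8))/(5 + 28))*(-287) = ((16 + 8)/33)*(-287) = (24*(1/33))*(-287) = (8/11)*(-287) = -2296/11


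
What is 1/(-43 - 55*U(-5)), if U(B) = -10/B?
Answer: -1/153 ≈ -0.0065359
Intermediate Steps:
1/(-43 - 55*U(-5)) = 1/(-43 - (-550)/(-5)) = 1/(-43 - (-550)*(-1)/5) = 1/(-43 - 55*2) = 1/(-43 - 110) = 1/(-153) = -1/153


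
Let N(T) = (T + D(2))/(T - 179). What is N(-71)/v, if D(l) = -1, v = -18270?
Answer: -2/126875 ≈ -1.5764e-5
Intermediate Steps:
N(T) = (-1 + T)/(-179 + T) (N(T) = (T - 1)/(T - 179) = (-1 + T)/(-179 + T))
N(-71)/v = ((-1 - 71)/(-179 - 71))/(-18270) = (-72/(-250))*(-1/18270) = -1/250*(-72)*(-1/18270) = (36/125)*(-1/18270) = -2/126875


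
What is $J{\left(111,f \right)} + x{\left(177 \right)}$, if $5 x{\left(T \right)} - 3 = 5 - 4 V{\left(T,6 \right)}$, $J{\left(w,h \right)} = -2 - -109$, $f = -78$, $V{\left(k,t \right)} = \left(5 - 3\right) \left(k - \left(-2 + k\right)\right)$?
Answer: $\frac{527}{5} \approx 105.4$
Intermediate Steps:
$V{\left(k,t \right)} = 4$ ($V{\left(k,t \right)} = 2 \cdot 2 = 4$)
$J{\left(w,h \right)} = 107$ ($J{\left(w,h \right)} = -2 + 109 = 107$)
$x{\left(T \right)} = - \frac{8}{5}$ ($x{\left(T \right)} = \frac{3}{5} + \frac{5 - 16}{5} = \frac{3}{5} + \frac{1}{5} \left(-11\right) = \frac{3}{5} - \frac{11}{5} = - \frac{8}{5}$)
$J{\left(111,f \right)} + x{\left(177 \right)} = 107 - \frac{8}{5} = \frac{527}{5}$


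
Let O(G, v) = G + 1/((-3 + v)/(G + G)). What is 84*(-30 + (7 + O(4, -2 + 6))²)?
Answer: 27804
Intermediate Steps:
O(G, v) = G + 2*G/(-3 + v) (O(G, v) = G + 1/((-3 + v)/((2*G))) = G + 1/((-3 + v)*(1/(2*G))) = G + 1/((-3 + v)/(2*G)) = G + 1*(2*G/(-3 + v)) = G + 2*G/(-3 + v))
84*(-30 + (7 + O(4, -2 + 6))²) = 84*(-30 + (7 + 4*(-1 + (-2 + 6))/(-3 + (-2 + 6)))²) = 84*(-30 + (7 + 4*(-1 + 4)/(-3 + 4))²) = 84*(-30 + (7 + 4*3/1)²) = 84*(-30 + (7 + 4*1*3)²) = 84*(-30 + (7 + 12)²) = 84*(-30 + 19²) = 84*(-30 + 361) = 84*331 = 27804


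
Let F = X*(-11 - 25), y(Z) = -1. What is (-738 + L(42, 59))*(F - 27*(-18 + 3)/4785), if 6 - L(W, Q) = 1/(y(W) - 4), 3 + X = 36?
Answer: 277311951/319 ≈ 8.6932e+5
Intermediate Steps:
X = 33 (X = -3 + 36 = 33)
F = -1188 (F = 33*(-11 - 25) = 33*(-36) = -1188)
L(W, Q) = 31/5 (L(W, Q) = 6 - 1/(-1 - 4) = 6 - 1/(-5) = 6 - 1*(-1/5) = 6 + 1/5 = 31/5)
(-738 + L(42, 59))*(F - 27*(-18 + 3)/4785) = (-738 + 31/5)*(-1188 - 27*(-18 + 3)/4785) = -3659*(-1188 - 27*(-15)*(1/4785))/5 = -3659*(-1188 + 405*(1/4785))/5 = -3659*(-1188 + 27/319)/5 = -3659/5*(-378945/319) = 277311951/319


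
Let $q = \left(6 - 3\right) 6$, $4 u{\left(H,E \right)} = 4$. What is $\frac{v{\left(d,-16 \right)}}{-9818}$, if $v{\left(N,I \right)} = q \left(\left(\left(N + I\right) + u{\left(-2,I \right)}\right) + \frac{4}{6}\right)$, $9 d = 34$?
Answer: $\frac{95}{4909} \approx 0.019352$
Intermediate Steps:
$d = \frac{34}{9}$ ($d = \frac{1}{9} \cdot 34 = \frac{34}{9} \approx 3.7778$)
$u{\left(H,E \right)} = 1$ ($u{\left(H,E \right)} = \frac{1}{4} \cdot 4 = 1$)
$q = 18$ ($q = 3 \cdot 6 = 18$)
$v{\left(N,I \right)} = 30 + 18 I + 18 N$ ($v{\left(N,I \right)} = 18 \left(\left(\left(N + I\right) + 1\right) + \frac{4}{6}\right) = 18 \left(\left(\left(I + N\right) + 1\right) + 4 \cdot \frac{1}{6}\right) = 18 \left(\left(1 + I + N\right) + \frac{2}{3}\right) = 18 \left(\frac{5}{3} + I + N\right) = 30 + 18 I + 18 N$)
$\frac{v{\left(d,-16 \right)}}{-9818} = \frac{30 + 18 \left(-16\right) + 18 \cdot \frac{34}{9}}{-9818} = \left(30 - 288 + 68\right) \left(- \frac{1}{9818}\right) = \left(-190\right) \left(- \frac{1}{9818}\right) = \frac{95}{4909}$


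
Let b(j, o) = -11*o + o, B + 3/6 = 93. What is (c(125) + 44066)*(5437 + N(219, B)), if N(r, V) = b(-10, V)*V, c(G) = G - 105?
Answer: -3532412793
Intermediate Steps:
B = 185/2 (B = -½ + 93 = 185/2 ≈ 92.500)
c(G) = -105 + G
b(j, o) = -10*o
N(r, V) = -10*V² (N(r, V) = (-10*V)*V = -10*V²)
(c(125) + 44066)*(5437 + N(219, B)) = ((-105 + 125) + 44066)*(5437 - 10*(185/2)²) = (20 + 44066)*(5437 - 10*34225/4) = 44086*(5437 - 171125/2) = 44086*(-160251/2) = -3532412793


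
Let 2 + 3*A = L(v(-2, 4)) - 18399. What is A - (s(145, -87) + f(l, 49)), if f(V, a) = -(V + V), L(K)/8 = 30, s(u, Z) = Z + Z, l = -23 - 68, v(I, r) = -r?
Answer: -18185/3 ≈ -6061.7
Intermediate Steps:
l = -91
s(u, Z) = 2*Z
L(K) = 240 (L(K) = 8*30 = 240)
f(V, a) = -2*V
A = -18161/3 (A = -⅔ + (240 - 18399)/3 = -⅔ + (⅓)*(-18159) = -⅔ - 6053 = -18161/3 ≈ -6053.7)
A - (s(145, -87) + f(l, 49)) = -18161/3 - (2*(-87) - 2*(-91)) = -18161/3 - (-174 + 182) = -18161/3 - 1*8 = -18161/3 - 8 = -18185/3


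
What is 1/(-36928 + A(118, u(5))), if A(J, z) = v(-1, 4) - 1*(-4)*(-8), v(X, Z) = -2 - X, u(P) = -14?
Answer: -1/36961 ≈ -2.7056e-5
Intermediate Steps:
A(J, z) = -33 (A(J, z) = (-2 - 1*(-1)) - 1*(-4)*(-8) = (-2 + 1) + 4*(-8) = -1 - 32 = -33)
1/(-36928 + A(118, u(5))) = 1/(-36928 - 33) = 1/(-36961) = -1/36961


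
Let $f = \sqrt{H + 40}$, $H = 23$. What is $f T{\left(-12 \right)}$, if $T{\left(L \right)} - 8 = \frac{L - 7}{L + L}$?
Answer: $\frac{211 \sqrt{7}}{8} \approx 69.782$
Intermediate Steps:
$f = 3 \sqrt{7}$ ($f = \sqrt{23 + 40} = \sqrt{63} = 3 \sqrt{7} \approx 7.9373$)
$T{\left(L \right)} = 8 + \frac{-7 + L}{2 L}$ ($T{\left(L \right)} = 8 + \frac{L - 7}{L + L} = 8 + \frac{-7 + L}{2 L}$)
$f T{\left(-12 \right)} = 3 \sqrt{7} \frac{-7 + 17 \left(-12\right)}{2 \left(-12\right)} = 3 \sqrt{7} \cdot \frac{1}{2} \left(- \frac{1}{12}\right) \left(-7 - 204\right) = 3 \sqrt{7} \cdot \frac{1}{2} \left(- \frac{1}{12}\right) \left(-211\right) = 3 \sqrt{7} \cdot \frac{211}{24} = \frac{211 \sqrt{7}}{8}$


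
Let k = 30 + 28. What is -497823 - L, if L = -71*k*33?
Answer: -361929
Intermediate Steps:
k = 58
L = -135894 (L = -71*58*33 = -4118*33 = -135894)
-497823 - L = -497823 - 1*(-135894) = -497823 + 135894 = -361929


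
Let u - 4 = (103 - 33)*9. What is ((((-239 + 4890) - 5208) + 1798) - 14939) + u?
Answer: -13064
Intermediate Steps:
u = 634 (u = 4 + (103 - 33)*9 = 4 + 70*9 = 4 + 630 = 634)
((((-239 + 4890) - 5208) + 1798) - 14939) + u = ((((-239 + 4890) - 5208) + 1798) - 14939) + 634 = (((4651 - 5208) + 1798) - 14939) + 634 = ((-557 + 1798) - 14939) + 634 = (1241 - 14939) + 634 = -13698 + 634 = -13064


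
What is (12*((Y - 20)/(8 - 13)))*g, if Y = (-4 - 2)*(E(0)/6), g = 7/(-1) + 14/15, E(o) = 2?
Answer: -8008/25 ≈ -320.32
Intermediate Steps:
g = -91/15 (g = 7*(-1) + 14*(1/15) = -7 + 14/15 = -91/15 ≈ -6.0667)
Y = -2 (Y = (-4 - 2)*(2/6) = -12/6 = -6*⅓ = -2)
(12*((Y - 20)/(8 - 13)))*g = (12*((-2 - 20)/(8 - 13)))*(-91/15) = (12*(-22/(-5)))*(-91/15) = (12*(-22*(-⅕)))*(-91/15) = (12*(22/5))*(-91/15) = (264/5)*(-91/15) = -8008/25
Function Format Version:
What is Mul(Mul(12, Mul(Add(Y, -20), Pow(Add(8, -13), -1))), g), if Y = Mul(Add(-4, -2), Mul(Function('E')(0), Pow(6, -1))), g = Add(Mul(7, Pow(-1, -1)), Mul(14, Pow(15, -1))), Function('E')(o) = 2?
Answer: Rational(-8008, 25) ≈ -320.32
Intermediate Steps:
g = Rational(-91, 15) (g = Add(Mul(7, -1), Mul(14, Rational(1, 15))) = Add(-7, Rational(14, 15)) = Rational(-91, 15) ≈ -6.0667)
Y = -2 (Y = Mul(Add(-4, -2), Mul(2, Pow(6, -1))) = Mul(-6, Mul(2, Rational(1, 6))) = Mul(-6, Rational(1, 3)) = -2)
Mul(Mul(12, Mul(Add(Y, -20), Pow(Add(8, -13), -1))), g) = Mul(Mul(12, Mul(Add(-2, -20), Pow(Add(8, -13), -1))), Rational(-91, 15)) = Mul(Mul(12, Mul(-22, Pow(-5, -1))), Rational(-91, 15)) = Mul(Mul(12, Mul(-22, Rational(-1, 5))), Rational(-91, 15)) = Mul(Mul(12, Rational(22, 5)), Rational(-91, 15)) = Mul(Rational(264, 5), Rational(-91, 15)) = Rational(-8008, 25)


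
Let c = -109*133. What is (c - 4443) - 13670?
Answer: -32610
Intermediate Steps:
c = -14497
(c - 4443) - 13670 = (-14497 - 4443) - 13670 = -18940 - 13670 = -32610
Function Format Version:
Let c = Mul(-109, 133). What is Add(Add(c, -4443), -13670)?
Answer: -32610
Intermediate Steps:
c = -14497
Add(Add(c, -4443), -13670) = Add(Add(-14497, -4443), -13670) = Add(-18940, -13670) = -32610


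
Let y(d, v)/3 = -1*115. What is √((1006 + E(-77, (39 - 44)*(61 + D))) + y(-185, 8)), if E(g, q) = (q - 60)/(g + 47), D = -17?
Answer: √6033/3 ≈ 25.891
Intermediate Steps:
y(d, v) = -345 (y(d, v) = 3*(-1*115) = 3*(-115) = -345)
E(g, q) = (-60 + q)/(47 + g)
√((1006 + E(-77, (39 - 44)*(61 + D))) + y(-185, 8)) = √((1006 + (-60 + (39 - 44)*(61 - 17))/(47 - 77)) - 345) = √((1006 + (-60 - 5*44)/(-30)) - 345) = √((1006 - (-60 - 220)/30) - 345) = √((1006 - 1/30*(-280)) - 345) = √((1006 + 28/3) - 345) = √(3046/3 - 345) = √(2011/3) = √6033/3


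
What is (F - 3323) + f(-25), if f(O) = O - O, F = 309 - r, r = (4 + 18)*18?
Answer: -3410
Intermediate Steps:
r = 396 (r = 22*18 = 396)
F = -87 (F = 309 - 1*396 = 309 - 396 = -87)
f(O) = 0
(F - 3323) + f(-25) = (-87 - 3323) + 0 = -3410 + 0 = -3410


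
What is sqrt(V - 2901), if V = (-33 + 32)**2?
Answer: 10*I*sqrt(29) ≈ 53.852*I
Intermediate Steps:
V = 1 (V = (-1)**2 = 1)
sqrt(V - 2901) = sqrt(1 - 2901) = sqrt(-2900) = 10*I*sqrt(29)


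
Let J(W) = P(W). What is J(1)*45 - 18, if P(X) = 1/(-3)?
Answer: -33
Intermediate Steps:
P(X) = -1/3
J(W) = -1/3
J(1)*45 - 18 = -1/3*45 - 18 = -15 - 18 = -33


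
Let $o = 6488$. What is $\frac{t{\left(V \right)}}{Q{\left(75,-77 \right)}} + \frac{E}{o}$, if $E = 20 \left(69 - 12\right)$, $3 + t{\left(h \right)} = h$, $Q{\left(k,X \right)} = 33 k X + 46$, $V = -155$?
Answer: $\frac{54557041}{309038038} \approx 0.17654$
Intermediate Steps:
$Q{\left(k,X \right)} = 46 + 33 X k$ ($Q{\left(k,X \right)} = 33 X k + 46 = 46 + 33 X k$)
$t{\left(h \right)} = -3 + h$
$E = 1140$ ($E = 20 \cdot 57 = 1140$)
$\frac{t{\left(V \right)}}{Q{\left(75,-77 \right)}} + \frac{E}{o} = \frac{-3 - 155}{46 + 33 \left(-77\right) 75} + \frac{1140}{6488} = - \frac{158}{46 - 190575} + 1140 \cdot \frac{1}{6488} = - \frac{158}{-190529} + \frac{285}{1622} = \left(-158\right) \left(- \frac{1}{190529}\right) + \frac{285}{1622} = \frac{158}{190529} + \frac{285}{1622} = \frac{54557041}{309038038}$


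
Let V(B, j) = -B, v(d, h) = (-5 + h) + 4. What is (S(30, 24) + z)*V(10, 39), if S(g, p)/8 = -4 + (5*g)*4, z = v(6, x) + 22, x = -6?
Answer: -47830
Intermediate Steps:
v(d, h) = -1 + h
z = 15 (z = (-1 - 6) + 22 = -7 + 22 = 15)
S(g, p) = -32 + 160*g (S(g, p) = 8*(-4 + (5*g)*4) = 8*(-4 + 20*g) = -32 + 160*g)
(S(30, 24) + z)*V(10, 39) = ((-32 + 160*30) + 15)*(-1*10) = ((-32 + 4800) + 15)*(-10) = (4768 + 15)*(-10) = 4783*(-10) = -47830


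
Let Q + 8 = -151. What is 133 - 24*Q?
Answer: 3949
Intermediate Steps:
Q = -159 (Q = -8 - 151 = -159)
133 - 24*Q = 133 - 24*(-159) = 133 + 3816 = 3949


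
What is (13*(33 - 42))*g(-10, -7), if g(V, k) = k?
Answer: 819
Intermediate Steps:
(13*(33 - 42))*g(-10, -7) = (13*(33 - 42))*(-7) = (13*(-9))*(-7) = -117*(-7) = 819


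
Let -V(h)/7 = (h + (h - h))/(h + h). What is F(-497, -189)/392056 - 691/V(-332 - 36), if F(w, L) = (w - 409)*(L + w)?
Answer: 19506143/98014 ≈ 199.01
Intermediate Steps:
F(w, L) = (-409 + w)*(L + w)
V(h) = -7/2 (V(h) = -7*(h + (h - h))/(h + h) = -7*(h + 0)/(2*h) = -7*h*1/(2*h) = -7*1/2 = -7/2)
F(-497, -189)/392056 - 691/V(-332 - 36) = ((-497)**2 - 409*(-189) - 409*(-497) - 189*(-497))/392056 - 691/(-7/2) = (247009 + 77301 + 203273 + 93933)*(1/392056) - 691*(-2/7) = 621516*(1/392056) + 1382/7 = 22197/14002 + 1382/7 = 19506143/98014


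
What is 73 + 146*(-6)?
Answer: -803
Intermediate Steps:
73 + 146*(-6) = 73 - 876 = -803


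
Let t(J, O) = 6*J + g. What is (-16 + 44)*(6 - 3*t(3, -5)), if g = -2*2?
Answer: -1008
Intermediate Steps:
g = -4
t(J, O) = -4 + 6*J (t(J, O) = 6*J - 4 = -4 + 6*J)
(-16 + 44)*(6 - 3*t(3, -5)) = (-16 + 44)*(6 - 3*(-4 + 6*3)) = 28*(6 - 3*(-4 + 18)) = 28*(6 - 3*14) = 28*(6 - 42) = 28*(-36) = -1008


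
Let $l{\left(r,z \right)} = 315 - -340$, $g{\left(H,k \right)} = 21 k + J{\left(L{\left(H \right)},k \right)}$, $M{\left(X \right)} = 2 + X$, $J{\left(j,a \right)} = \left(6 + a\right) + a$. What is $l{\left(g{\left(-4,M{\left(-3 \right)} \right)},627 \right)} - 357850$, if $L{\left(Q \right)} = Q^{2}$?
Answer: $-357195$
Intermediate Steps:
$J{\left(j,a \right)} = 6 + 2 a$
$g{\left(H,k \right)} = 6 + 23 k$ ($g{\left(H,k \right)} = 21 k + \left(6 + 2 k\right) = 6 + 23 k$)
$l{\left(r,z \right)} = 655$ ($l{\left(r,z \right)} = 315 + 340 = 655$)
$l{\left(g{\left(-4,M{\left(-3 \right)} \right)},627 \right)} - 357850 = 655 - 357850 = -357195$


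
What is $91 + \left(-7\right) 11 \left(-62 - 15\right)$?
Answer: $6020$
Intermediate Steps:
$91 + \left(-7\right) 11 \left(-62 - 15\right) = 91 - 77 \left(-62 - 15\right) = 91 - -5929 = 91 + 5929 = 6020$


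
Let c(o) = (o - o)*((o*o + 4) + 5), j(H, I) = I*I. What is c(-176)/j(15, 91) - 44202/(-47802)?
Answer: 7367/7967 ≈ 0.92469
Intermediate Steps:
j(H, I) = I²
c(o) = 0 (c(o) = 0*((o² + 4) + 5) = 0*((4 + o²) + 5) = 0*(9 + o²) = 0)
c(-176)/j(15, 91) - 44202/(-47802) = 0/(91²) - 44202/(-47802) = 0/8281 - 44202*(-1/47802) = 0*(1/8281) + 7367/7967 = 0 + 7367/7967 = 7367/7967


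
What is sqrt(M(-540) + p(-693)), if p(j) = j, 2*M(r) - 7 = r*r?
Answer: sqrt(580442)/2 ≈ 380.93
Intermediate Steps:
M(r) = 7/2 + r**2/2 (M(r) = 7/2 + (r*r)/2 = 7/2 + r**2/2)
sqrt(M(-540) + p(-693)) = sqrt((7/2 + (1/2)*(-540)**2) - 693) = sqrt((7/2 + (1/2)*291600) - 693) = sqrt((7/2 + 145800) - 693) = sqrt(291607/2 - 693) = sqrt(290221/2) = sqrt(580442)/2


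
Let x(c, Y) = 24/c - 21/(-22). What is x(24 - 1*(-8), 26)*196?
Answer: 3675/11 ≈ 334.09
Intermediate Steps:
x(c, Y) = 21/22 + 24/c (x(c, Y) = 24/c - 21*(-1/22) = 24/c + 21/22 = 21/22 + 24/c)
x(24 - 1*(-8), 26)*196 = (21/22 + 24/(24 - 1*(-8)))*196 = (21/22 + 24/(24 + 8))*196 = (21/22 + 24/32)*196 = (21/22 + 24*(1/32))*196 = (21/22 + 3/4)*196 = (75/44)*196 = 3675/11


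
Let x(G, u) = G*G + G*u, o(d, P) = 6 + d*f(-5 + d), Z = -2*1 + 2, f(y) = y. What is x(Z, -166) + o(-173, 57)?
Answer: 30800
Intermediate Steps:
Z = 0 (Z = -2 + 2 = 0)
o(d, P) = 6 + d*(-5 + d)
x(G, u) = G² + G*u
x(Z, -166) + o(-173, 57) = 0*(0 - 166) + (6 - 173*(-5 - 173)) = 0*(-166) + (6 - 173*(-178)) = 0 + (6 + 30794) = 0 + 30800 = 30800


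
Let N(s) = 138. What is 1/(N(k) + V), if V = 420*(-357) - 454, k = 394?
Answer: -1/150256 ≈ -6.6553e-6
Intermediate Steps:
V = -150394 (V = -149940 - 454 = -150394)
1/(N(k) + V) = 1/(138 - 150394) = 1/(-150256) = -1/150256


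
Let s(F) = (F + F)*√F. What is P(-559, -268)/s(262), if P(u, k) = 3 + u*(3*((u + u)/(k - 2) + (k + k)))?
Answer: 20068447*√262/3088980 ≈ 105.16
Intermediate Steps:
P(u, k) = 3 + u*(6*k + 6*u/(-2 + k)) (P(u, k) = 3 + u*(3*((2*u)/(-2 + k) + 2*k)) = 3 + u*(3*(2*u/(-2 + k) + 2*k)) = 3 + u*(3*(2*k + 2*u/(-2 + k))) = 3 + u*(6*k + 6*u/(-2 + k)))
s(F) = 2*F^(3/2) (s(F) = (2*F)*√F = 2*F^(3/2))
P(-559, -268)/s(262) = (3*(-2 - 268 + 2*(-559)² - 4*(-268)*(-559) + 2*(-559)*(-268)²)/(-2 - 268))/((2*262^(3/2))) = (3*(-2 - 268 + 2*312481 - 599248 + 2*(-559)*71824)/(-270))/((2*(262*√262))) = (3*(-1/270)*(-2 - 268 + 624962 - 599248 - 80299232))/((524*√262)) = (3*(-1/270)*(-80273788))*(√262/137288) = 40136894*(√262/137288)/45 = 20068447*√262/3088980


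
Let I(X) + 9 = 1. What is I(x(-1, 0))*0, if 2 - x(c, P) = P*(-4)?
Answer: 0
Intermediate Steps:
x(c, P) = 2 + 4*P (x(c, P) = 2 - P*(-4) = 2 - (-4)*P = 2 + 4*P)
I(X) = -8 (I(X) = -9 + 1 = -8)
I(x(-1, 0))*0 = -8*0 = 0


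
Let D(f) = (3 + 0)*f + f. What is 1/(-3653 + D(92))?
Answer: -1/3285 ≈ -0.00030441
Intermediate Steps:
D(f) = 4*f (D(f) = 3*f + f = 4*f)
1/(-3653 + D(92)) = 1/(-3653 + 4*92) = 1/(-3653 + 368) = 1/(-3285) = -1/3285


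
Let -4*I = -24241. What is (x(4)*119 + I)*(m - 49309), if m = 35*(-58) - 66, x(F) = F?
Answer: -1343983725/4 ≈ -3.3600e+8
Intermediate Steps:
I = 24241/4 (I = -¼*(-24241) = 24241/4 ≈ 6060.3)
m = -2096 (m = -2030 - 66 = -2096)
(x(4)*119 + I)*(m - 49309) = (4*119 + 24241/4)*(-2096 - 49309) = (476 + 24241/4)*(-51405) = (26145/4)*(-51405) = -1343983725/4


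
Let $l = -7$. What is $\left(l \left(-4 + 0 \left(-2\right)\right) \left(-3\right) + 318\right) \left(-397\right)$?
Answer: $-92898$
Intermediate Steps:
$\left(l \left(-4 + 0 \left(-2\right)\right) \left(-3\right) + 318\right) \left(-397\right) = \left(- 7 \left(-4 + 0 \left(-2\right)\right) \left(-3\right) + 318\right) \left(-397\right) = \left(- 7 \left(-4 + 0\right) \left(-3\right) + 318\right) \left(-397\right) = \left(\left(-7\right) \left(-4\right) \left(-3\right) + 318\right) \left(-397\right) = \left(28 \left(-3\right) + 318\right) \left(-397\right) = \left(-84 + 318\right) \left(-397\right) = 234 \left(-397\right) = -92898$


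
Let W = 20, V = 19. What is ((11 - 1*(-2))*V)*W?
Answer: 4940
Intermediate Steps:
((11 - 1*(-2))*V)*W = ((11 - 1*(-2))*19)*20 = ((11 + 2)*19)*20 = (13*19)*20 = 247*20 = 4940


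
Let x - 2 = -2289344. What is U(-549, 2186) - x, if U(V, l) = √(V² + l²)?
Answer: 2289342 + √5079997 ≈ 2.2916e+6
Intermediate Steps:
x = -2289342 (x = 2 - 2289344 = -2289342)
U(-549, 2186) - x = √((-549)² + 2186²) - 1*(-2289342) = √(301401 + 4778596) + 2289342 = √5079997 + 2289342 = 2289342 + √5079997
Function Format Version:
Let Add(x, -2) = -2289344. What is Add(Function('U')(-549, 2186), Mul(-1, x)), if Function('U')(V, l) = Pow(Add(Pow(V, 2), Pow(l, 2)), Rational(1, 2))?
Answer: Add(2289342, Pow(5079997, Rational(1, 2))) ≈ 2.2916e+6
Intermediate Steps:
x = -2289342 (x = Add(2, -2289344) = -2289342)
Add(Function('U')(-549, 2186), Mul(-1, x)) = Add(Pow(Add(Pow(-549, 2), Pow(2186, 2)), Rational(1, 2)), Mul(-1, -2289342)) = Add(Pow(Add(301401, 4778596), Rational(1, 2)), 2289342) = Add(Pow(5079997, Rational(1, 2)), 2289342) = Add(2289342, Pow(5079997, Rational(1, 2)))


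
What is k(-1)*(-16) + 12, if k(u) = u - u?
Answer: 12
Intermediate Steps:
k(u) = 0
k(-1)*(-16) + 12 = 0*(-16) + 12 = 0 + 12 = 12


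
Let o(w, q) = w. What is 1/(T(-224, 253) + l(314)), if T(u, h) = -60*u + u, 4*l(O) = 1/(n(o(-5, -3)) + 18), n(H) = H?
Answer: 52/687233 ≈ 7.5666e-5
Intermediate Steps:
l(O) = 1/52 (l(O) = 1/(4*(-5 + 18)) = (¼)/13 = (¼)*(1/13) = 1/52)
T(u, h) = -59*u
1/(T(-224, 253) + l(314)) = 1/(-59*(-224) + 1/52) = 1/(13216 + 1/52) = 1/(687233/52) = 52/687233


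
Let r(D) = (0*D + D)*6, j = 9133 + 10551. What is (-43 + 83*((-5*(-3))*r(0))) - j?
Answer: -19727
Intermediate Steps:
j = 19684
r(D) = 6*D (r(D) = (0 + D)*6 = D*6 = 6*D)
(-43 + 83*((-5*(-3))*r(0))) - j = (-43 + 83*((-5*(-3))*(6*0))) - 1*19684 = (-43 + 83*(15*0)) - 19684 = (-43 + 83*0) - 19684 = (-43 + 0) - 19684 = -43 - 19684 = -19727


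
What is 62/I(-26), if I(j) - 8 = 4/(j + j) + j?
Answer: -806/235 ≈ -3.4298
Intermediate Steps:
I(j) = 8 + j + 2/j (I(j) = 8 + (4/(j + j) + j) = 8 + (4/(2*j) + j) = 8 + ((1/(2*j))*4 + j) = 8 + (2/j + j) = 8 + (j + 2/j) = 8 + j + 2/j)
62/I(-26) = 62/(8 - 26 + 2/(-26)) = 62/(8 - 26 + 2*(-1/26)) = 62/(8 - 26 - 1/13) = 62/(-235/13) = 62*(-13/235) = -806/235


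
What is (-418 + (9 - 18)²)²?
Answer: 113569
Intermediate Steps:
(-418 + (9 - 18)²)² = (-418 + (-9)²)² = (-418 + 81)² = (-337)² = 113569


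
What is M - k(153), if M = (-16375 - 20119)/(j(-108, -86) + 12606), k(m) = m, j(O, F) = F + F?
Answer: -969448/6217 ≈ -155.94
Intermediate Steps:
j(O, F) = 2*F
M = -18247/6217 (M = (-16375 - 20119)/(2*(-86) + 12606) = -36494/(-172 + 12606) = -36494/12434 = -36494*1/12434 = -18247/6217 ≈ -2.9350)
M - k(153) = -18247/6217 - 1*153 = -18247/6217 - 153 = -969448/6217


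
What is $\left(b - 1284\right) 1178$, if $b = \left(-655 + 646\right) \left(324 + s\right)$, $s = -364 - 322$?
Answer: $2325372$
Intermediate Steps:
$s = -686$
$b = 3258$ ($b = \left(-655 + 646\right) \left(324 - 686\right) = \left(-9\right) \left(-362\right) = 3258$)
$\left(b - 1284\right) 1178 = \left(3258 - 1284\right) 1178 = 1974 \cdot 1178 = 2325372$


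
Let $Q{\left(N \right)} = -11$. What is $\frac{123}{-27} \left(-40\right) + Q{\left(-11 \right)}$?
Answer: $\frac{1541}{9} \approx 171.22$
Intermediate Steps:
$\frac{123}{-27} \left(-40\right) + Q{\left(-11 \right)} = \frac{123}{-27} \left(-40\right) - 11 = 123 \left(- \frac{1}{27}\right) \left(-40\right) - 11 = \left(- \frac{41}{9}\right) \left(-40\right) - 11 = \frac{1640}{9} - 11 = \frac{1541}{9}$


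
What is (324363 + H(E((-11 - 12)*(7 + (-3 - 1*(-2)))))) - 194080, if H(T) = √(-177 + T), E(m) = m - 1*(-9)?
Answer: 130283 + 3*I*√34 ≈ 1.3028e+5 + 17.493*I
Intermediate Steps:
E(m) = 9 + m (E(m) = m + 9 = 9 + m)
(324363 + H(E((-11 - 12)*(7 + (-3 - 1*(-2)))))) - 194080 = (324363 + √(-177 + (9 + (-11 - 12)*(7 + (-3 - 1*(-2)))))) - 194080 = (324363 + √(-177 + (9 - 23*(7 + (-3 + 2))))) - 194080 = (324363 + √(-177 + (9 - 23*(7 - 1)))) - 194080 = (324363 + √(-177 + (9 - 23*6))) - 194080 = (324363 + √(-177 + (9 - 138))) - 194080 = (324363 + √(-177 - 129)) - 194080 = (324363 + √(-306)) - 194080 = (324363 + 3*I*√34) - 194080 = 130283 + 3*I*√34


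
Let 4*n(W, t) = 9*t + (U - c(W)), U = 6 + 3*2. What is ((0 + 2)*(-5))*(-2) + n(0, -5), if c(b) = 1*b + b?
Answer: 47/4 ≈ 11.750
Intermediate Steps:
c(b) = 2*b (c(b) = b + b = 2*b)
U = 12 (U = 6 + 6 = 12)
n(W, t) = 3 - W/2 + 9*t/4 (n(W, t) = (9*t + (12 - 2*W))/4 = (12 - 2*W + 9*t)/4 = 3 - W/2 + 9*t/4)
((0 + 2)*(-5))*(-2) + n(0, -5) = ((0 + 2)*(-5))*(-2) + (3 - ½*0 + (9/4)*(-5)) = (2*(-5))*(-2) + (3 + 0 - 45/4) = -10*(-2) - 33/4 = 20 - 33/4 = 47/4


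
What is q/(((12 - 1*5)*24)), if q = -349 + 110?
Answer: -239/168 ≈ -1.4226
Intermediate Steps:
q = -239
q/(((12 - 1*5)*24)) = -239*1/(24*(12 - 1*5)) = -239*1/(24*(12 - 5)) = -239/(7*24) = -239/168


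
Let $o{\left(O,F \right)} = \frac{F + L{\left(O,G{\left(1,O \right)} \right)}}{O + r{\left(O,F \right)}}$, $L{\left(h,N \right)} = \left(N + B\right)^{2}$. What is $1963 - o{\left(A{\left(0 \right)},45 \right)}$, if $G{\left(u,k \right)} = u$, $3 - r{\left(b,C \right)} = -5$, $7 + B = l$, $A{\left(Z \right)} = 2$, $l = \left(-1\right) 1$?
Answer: $\frac{9768}{5} \approx 1953.6$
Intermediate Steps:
$l = -1$
$B = -8$ ($B = -7 - 1 = -8$)
$r{\left(b,C \right)} = 8$ ($r{\left(b,C \right)} = 3 - -5 = 3 + 5 = 8$)
$L{\left(h,N \right)} = \left(-8 + N\right)^{2}$ ($L{\left(h,N \right)} = \left(N - 8\right)^{2} = \left(-8 + N\right)^{2}$)
$o{\left(O,F \right)} = \frac{49 + F}{8 + O}$ ($o{\left(O,F \right)} = \frac{F + \left(-8 + 1\right)^{2}}{O + 8} = \frac{F + \left(-7\right)^{2}}{8 + O} = \frac{F + 49}{8 + O} = \frac{49 + F}{8 + O}$)
$1963 - o{\left(A{\left(0 \right)},45 \right)} = 1963 - \frac{49 + 45}{8 + 2} = 1963 - \frac{1}{10} \cdot 94 = 1963 - \frac{47}{5} = \frac{9768}{5}$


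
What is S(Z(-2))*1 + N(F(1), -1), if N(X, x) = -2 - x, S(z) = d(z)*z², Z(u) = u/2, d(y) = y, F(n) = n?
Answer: -2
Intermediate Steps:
Z(u) = u/2 (Z(u) = u*(½) = u/2)
S(z) = z³ (S(z) = z*z² = z³)
S(Z(-2))*1 + N(F(1), -1) = ((½)*(-2))³*1 + (-2 - 1*(-1)) = (-1)³*1 + (-2 + 1) = -1*1 - 1 = -1 - 1 = -2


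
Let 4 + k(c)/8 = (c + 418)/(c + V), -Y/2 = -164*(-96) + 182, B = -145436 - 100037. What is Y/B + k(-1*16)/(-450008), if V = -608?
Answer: 186456076067/1436042579192 ≈ 0.12984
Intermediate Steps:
B = -245473
Y = -31852 (Y = -2*(-164*(-96) + 182) = -2*(15744 + 182) = -2*15926 = -31852)
k(c) = -32 + 8*(418 + c)/(-608 + c) (k(c) = -32 + 8*((c + 418)/(c - 608)) = -32 + 8*((418 + c)/(-608 + c)) = -32 + 8*(418 + c)/(-608 + c))
Y/B + k(-1*16)/(-450008) = -31852/(-245473) + (24*(950 - (-1)*16)/(-608 - 1*16))/(-450008) = -31852*(-1/245473) + (24*(950 - 1*(-16))/(-608 - 16))*(-1/450008) = 31852/245473 + (24*(950 + 16)/(-624))*(-1/450008) = 31852/245473 + (24*(-1/624)*966)*(-1/450008) = 31852/245473 - 483/13*(-1/450008) = 31852/245473 + 483/5850104 = 186456076067/1436042579192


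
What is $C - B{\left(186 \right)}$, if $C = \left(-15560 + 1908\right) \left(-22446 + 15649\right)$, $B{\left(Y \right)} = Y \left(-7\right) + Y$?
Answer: $92793760$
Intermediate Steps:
$B{\left(Y \right)} = - 6 Y$ ($B{\left(Y \right)} = - 7 Y + Y = - 6 Y$)
$C = 92792644$ ($C = \left(-13652\right) \left(-6797\right) = 92792644$)
$C - B{\left(186 \right)} = 92792644 - \left(-6\right) 186 = 92792644 - -1116 = 92792644 + 1116 = 92793760$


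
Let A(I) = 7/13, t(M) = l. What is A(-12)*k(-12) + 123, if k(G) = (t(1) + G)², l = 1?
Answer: 2446/13 ≈ 188.15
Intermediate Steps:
t(M) = 1
k(G) = (1 + G)²
A(I) = 7/13 (A(I) = 7*(1/13) = 7/13)
A(-12)*k(-12) + 123 = 7*(1 - 12)²/13 + 123 = (7/13)*(-11)² + 123 = (7/13)*121 + 123 = 847/13 + 123 = 2446/13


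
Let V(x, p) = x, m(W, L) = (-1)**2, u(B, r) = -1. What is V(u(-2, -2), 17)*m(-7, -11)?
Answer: -1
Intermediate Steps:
m(W, L) = 1
V(u(-2, -2), 17)*m(-7, -11) = -1*1 = -1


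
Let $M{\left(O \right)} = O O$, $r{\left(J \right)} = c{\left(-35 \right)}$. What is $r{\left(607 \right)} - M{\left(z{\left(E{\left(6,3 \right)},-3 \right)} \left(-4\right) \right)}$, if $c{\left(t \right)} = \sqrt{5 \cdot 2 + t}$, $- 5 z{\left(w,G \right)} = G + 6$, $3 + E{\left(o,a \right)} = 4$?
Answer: $- \frac{144}{25} + 5 i \approx -5.76 + 5.0 i$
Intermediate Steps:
$E{\left(o,a \right)} = 1$ ($E{\left(o,a \right)} = -3 + 4 = 1$)
$z{\left(w,G \right)} = - \frac{6}{5} - \frac{G}{5}$ ($z{\left(w,G \right)} = - \frac{G + 6}{5} = - \frac{6 + G}{5} = - \frac{6}{5} - \frac{G}{5}$)
$c{\left(t \right)} = \sqrt{10 + t}$
$r{\left(J \right)} = 5 i$ ($r{\left(J \right)} = \sqrt{10 - 35} = \sqrt{-25} = 5 i$)
$M{\left(O \right)} = O^{2}$
$r{\left(607 \right)} - M{\left(z{\left(E{\left(6,3 \right)},-3 \right)} \left(-4\right) \right)} = 5 i - \left(\left(- \frac{6}{5} - - \frac{3}{5}\right) \left(-4\right)\right)^{2} = 5 i - \left(\left(- \frac{6}{5} + \frac{3}{5}\right) \left(-4\right)\right)^{2} = 5 i - \left(\left(- \frac{3}{5}\right) \left(-4\right)\right)^{2} = 5 i - \left(\frac{12}{5}\right)^{2} = 5 i - \frac{144}{25} = - \frac{144}{25} + 5 i$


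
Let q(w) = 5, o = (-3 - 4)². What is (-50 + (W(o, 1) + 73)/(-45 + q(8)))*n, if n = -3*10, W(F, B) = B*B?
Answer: 3111/2 ≈ 1555.5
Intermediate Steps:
o = 49 (o = (-7)² = 49)
W(F, B) = B²
n = -30
(-50 + (W(o, 1) + 73)/(-45 + q(8)))*n = (-50 + (1² + 73)/(-45 + 5))*(-30) = (-50 + (1 + 73)/(-40))*(-30) = (-50 + 74*(-1/40))*(-30) = (-50 - 37/20)*(-30) = -1037/20*(-30) = 3111/2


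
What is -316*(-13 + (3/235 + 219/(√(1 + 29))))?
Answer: 964432/235 - 11534*√30/5 ≈ -8530.9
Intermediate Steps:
-316*(-13 + (3/235 + 219/(√(1 + 29)))) = -316*(-13 + (3*(1/235) + 219/(√30))) = -316*(-13 + (3/235 + 219*(√30/30))) = -316*(-13 + (3/235 + 73*√30/10)) = -316*(-3052/235 + 73*√30/10) = 964432/235 - 11534*√30/5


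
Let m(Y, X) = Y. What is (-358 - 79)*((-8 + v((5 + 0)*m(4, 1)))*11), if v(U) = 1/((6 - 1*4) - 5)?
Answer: 120175/3 ≈ 40058.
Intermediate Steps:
v(U) = -⅓ (v(U) = 1/((6 - 4) - 5) = 1/(2 - 5) = 1/(-3) = -⅓)
(-358 - 79)*((-8 + v((5 + 0)*m(4, 1)))*11) = (-358 - 79)*((-8 - ⅓)*11) = -(-10925)*11/3 = -437*(-275/3) = 120175/3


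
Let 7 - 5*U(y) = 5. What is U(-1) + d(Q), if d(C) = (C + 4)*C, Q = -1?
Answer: -13/5 ≈ -2.6000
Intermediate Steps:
d(C) = C*(4 + C) (d(C) = (4 + C)*C = C*(4 + C))
U(y) = ⅖ (U(y) = 7/5 - ⅕*5 = 7/5 - 1 = ⅖)
U(-1) + d(Q) = ⅖ - (4 - 1) = ⅖ - 1*3 = ⅖ - 3 = -13/5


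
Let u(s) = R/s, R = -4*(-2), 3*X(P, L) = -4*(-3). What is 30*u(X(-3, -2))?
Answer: 60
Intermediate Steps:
X(P, L) = 4 (X(P, L) = (-4*(-3))/3 = (1/3)*12 = 4)
R = 8
u(s) = 8/s
30*u(X(-3, -2)) = 30*(8/4) = 30*(8*(1/4)) = 30*2 = 60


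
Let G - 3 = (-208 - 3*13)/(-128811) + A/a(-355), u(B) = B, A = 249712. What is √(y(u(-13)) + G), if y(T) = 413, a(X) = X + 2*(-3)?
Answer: 17*I*√5714591942571/2447409 ≈ 16.605*I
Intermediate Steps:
a(X) = -6 + X (a(X) = X - 6 = -6 + X)
G = -32026060952/46500771 (G = 3 + ((-208 - 3*13)/(-128811) + 249712/(-6 - 355)) = 3 + ((-208 - 39)*(-1/128811) + 249712/(-361)) = 3 + (-247*(-1/128811) + 249712*(-1/361)) = 3 + (247/128811 - 249712/361) = 3 - 32165563265/46500771 = -32026060952/46500771 ≈ -688.72)
√(y(u(-13)) + G) = √(413 - 32026060952/46500771) = √(-12821242529/46500771) = 17*I*√5714591942571/2447409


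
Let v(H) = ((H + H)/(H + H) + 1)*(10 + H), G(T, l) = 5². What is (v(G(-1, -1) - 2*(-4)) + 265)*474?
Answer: 166374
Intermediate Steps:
G(T, l) = 25
v(H) = 20 + 2*H (v(H) = ((2*H)/((2*H)) + 1)*(10 + H) = ((2*H)*(1/(2*H)) + 1)*(10 + H) = (1 + 1)*(10 + H) = 2*(10 + H) = 20 + 2*H)
(v(G(-1, -1) - 2*(-4)) + 265)*474 = ((20 + 2*(25 - 2*(-4))) + 265)*474 = ((20 + 2*(25 + 8)) + 265)*474 = ((20 + 2*33) + 265)*474 = ((20 + 66) + 265)*474 = (86 + 265)*474 = 351*474 = 166374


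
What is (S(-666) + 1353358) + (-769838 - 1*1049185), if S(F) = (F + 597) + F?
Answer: -466400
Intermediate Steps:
S(F) = 597 + 2*F (S(F) = (597 + F) + F = 597 + 2*F)
(S(-666) + 1353358) + (-769838 - 1*1049185) = ((597 + 2*(-666)) + 1353358) + (-769838 - 1*1049185) = ((597 - 1332) + 1353358) + (-769838 - 1049185) = (-735 + 1353358) - 1819023 = 1352623 - 1819023 = -466400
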